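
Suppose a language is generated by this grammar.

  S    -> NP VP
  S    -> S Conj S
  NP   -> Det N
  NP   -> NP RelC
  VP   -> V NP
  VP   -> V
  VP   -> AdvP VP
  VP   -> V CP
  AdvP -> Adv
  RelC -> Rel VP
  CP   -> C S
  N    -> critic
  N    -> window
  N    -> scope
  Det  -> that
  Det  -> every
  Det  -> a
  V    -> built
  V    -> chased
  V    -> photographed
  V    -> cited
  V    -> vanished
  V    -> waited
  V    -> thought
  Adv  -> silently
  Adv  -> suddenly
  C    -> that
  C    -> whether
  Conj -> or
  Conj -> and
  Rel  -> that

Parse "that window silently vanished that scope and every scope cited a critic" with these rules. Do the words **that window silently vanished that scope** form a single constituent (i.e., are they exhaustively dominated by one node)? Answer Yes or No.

[S [S [NP [Det that] [N window]] [VP [AdvP [Adv silently]] [VP [V vanished] [NP [Det that] [N scope]]]]] [Conj and] [S [NP [Det every] [N scope]] [VP [V cited] [NP [Det a] [N critic]]]]]
The words 'that window silently vanished that scope' are exhaustively dominated by a single S node (built by S → NP VP), so they form a constituent.

Yes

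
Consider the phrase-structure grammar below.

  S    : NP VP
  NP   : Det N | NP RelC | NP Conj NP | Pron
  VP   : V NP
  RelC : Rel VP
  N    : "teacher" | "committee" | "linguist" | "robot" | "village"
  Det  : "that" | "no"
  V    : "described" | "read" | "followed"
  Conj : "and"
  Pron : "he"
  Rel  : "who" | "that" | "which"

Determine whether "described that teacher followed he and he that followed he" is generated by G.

For S → NP VP, no prefix of the string parses as an NP.

Ungrammatical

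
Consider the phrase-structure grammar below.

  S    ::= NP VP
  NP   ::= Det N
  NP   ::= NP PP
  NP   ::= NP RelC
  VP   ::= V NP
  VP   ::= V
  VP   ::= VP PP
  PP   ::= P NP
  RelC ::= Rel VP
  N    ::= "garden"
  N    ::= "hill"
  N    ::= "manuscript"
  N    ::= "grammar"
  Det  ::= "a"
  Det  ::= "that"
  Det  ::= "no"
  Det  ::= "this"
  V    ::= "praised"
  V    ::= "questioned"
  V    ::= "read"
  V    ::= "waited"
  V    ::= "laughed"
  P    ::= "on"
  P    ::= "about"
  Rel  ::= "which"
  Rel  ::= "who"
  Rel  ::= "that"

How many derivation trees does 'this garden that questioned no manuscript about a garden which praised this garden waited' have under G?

Two of the 7 distinct bracketings:
[S [NP [NP [NP [Det this] [N garden]] [RelC [Rel that] [VP [V questioned] [NP [Det no] [N manuscript]]]]] [PP [P about] [NP [NP [Det a] [N garden]] [RelC [Rel which] [VP [V praised] [NP [Det this] [N garden]]]]]]] [VP [V waited]]]
[S [NP [NP [Det this] [N garden]] [RelC [Rel that] [VP [V questioned] [NP [NP [Det no] [N manuscript]] [PP [P about] [NP [NP [Det a] [N garden]] [RelC [Rel which] [VP [V praised] [NP [Det this] [N garden]]]]]]]]]] [VP [V waited]]]
The trees differ in how a recursive rule is bracketed over the same span.

7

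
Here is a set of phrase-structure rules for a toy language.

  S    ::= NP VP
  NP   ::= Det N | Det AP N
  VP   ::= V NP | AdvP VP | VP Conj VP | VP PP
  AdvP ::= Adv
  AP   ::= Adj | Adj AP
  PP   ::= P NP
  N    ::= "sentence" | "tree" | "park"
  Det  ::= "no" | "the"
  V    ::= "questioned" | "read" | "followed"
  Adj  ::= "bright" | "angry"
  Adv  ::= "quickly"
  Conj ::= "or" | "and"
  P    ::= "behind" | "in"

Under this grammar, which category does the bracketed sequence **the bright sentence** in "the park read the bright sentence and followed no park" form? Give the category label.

[S [NP [Det the] [N park]] [VP [VP [V read] [NP [Det the] [AP [Adj bright]] [N sentence]]] [Conj and] [VP [V followed] [NP [Det no] [N park]]]]]
The span 'the bright sentence' is the NP node built by NP → Det AP N.

NP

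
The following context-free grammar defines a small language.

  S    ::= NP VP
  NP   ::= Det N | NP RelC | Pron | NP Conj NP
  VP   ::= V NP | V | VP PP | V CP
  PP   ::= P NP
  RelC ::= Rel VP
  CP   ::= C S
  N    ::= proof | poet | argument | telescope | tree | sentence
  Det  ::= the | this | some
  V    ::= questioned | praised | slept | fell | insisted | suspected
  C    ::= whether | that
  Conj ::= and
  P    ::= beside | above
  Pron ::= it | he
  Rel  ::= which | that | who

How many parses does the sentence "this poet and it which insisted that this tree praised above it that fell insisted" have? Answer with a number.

10

Two of the 10 distinct bracketings:
[S [NP [NP [NP [Det this] [N poet]] [Conj and] [NP [Pron it]]] [RelC [Rel which] [VP [VP [V insisted] [CP [C that] [S [NP [Det this] [N tree]] [VP [V praised]]]]] [PP [P above] [NP [NP [Pron it]] [RelC [Rel that] [VP [V fell]]]]]]]] [VP [V insisted]]]
[S [NP [NP [NP [Det this] [N poet]] [Conj and] [NP [Pron it]]] [RelC [Rel which] [VP [V insisted] [CP [C that] [S [NP [Det this] [N tree]] [VP [VP [V praised]] [PP [P above] [NP [NP [Pron it]] [RelC [Rel that] [VP [V fell]]]]]]]]]]] [VP [V insisted]]]
The trees differ in how a recursive rule is bracketed over the same span.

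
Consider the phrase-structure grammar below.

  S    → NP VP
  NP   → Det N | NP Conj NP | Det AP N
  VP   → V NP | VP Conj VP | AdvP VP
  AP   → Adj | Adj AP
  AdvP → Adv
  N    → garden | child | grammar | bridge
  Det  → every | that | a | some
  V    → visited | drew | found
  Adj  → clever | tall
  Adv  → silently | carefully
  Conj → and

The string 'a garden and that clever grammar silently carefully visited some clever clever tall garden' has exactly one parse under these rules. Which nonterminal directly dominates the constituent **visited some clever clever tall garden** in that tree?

VP

S
  NP
    NP
      Det: a
      N: garden
    Conj: and
    NP
      Det: that
      AP
        Adj: clever
      N: grammar
  VP
    AdvP
      Adv: silently
    VP
      AdvP
        Adv: carefully
      VP
        V: visited
        NP
          Det: some
          AP
            Adj: clever
            AP
              Adj: clever
              AP
                Adj: tall
          N: garden
The span 'visited some clever clever tall garden' is the VP node built by VP → V NP.
Its mother is the VP built by VP → AdvP VP.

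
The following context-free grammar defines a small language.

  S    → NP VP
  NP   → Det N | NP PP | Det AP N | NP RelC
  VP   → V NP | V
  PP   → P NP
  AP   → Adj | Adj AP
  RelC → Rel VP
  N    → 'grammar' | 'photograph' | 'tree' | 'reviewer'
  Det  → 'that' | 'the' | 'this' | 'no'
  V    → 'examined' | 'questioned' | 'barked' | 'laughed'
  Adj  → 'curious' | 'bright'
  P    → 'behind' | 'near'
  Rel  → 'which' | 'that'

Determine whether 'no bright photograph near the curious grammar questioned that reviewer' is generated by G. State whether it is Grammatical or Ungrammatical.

[S [NP [NP [Det no] [AP [Adj bright]] [N photograph]] [PP [P near] [NP [Det the] [AP [Adj curious]] [N grammar]]]] [VP [V questioned] [NP [Det that] [N reviewer]]]]
Each bracket corresponds to one application of a listed rule, so the string is derivable from S.

Grammatical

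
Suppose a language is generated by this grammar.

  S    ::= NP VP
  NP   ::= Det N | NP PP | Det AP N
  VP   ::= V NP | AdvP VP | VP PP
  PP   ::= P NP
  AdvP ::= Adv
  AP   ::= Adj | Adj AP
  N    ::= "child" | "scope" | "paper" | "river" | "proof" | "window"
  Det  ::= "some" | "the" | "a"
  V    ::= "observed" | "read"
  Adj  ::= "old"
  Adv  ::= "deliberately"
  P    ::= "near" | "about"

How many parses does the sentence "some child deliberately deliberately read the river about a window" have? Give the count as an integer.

4

Two of the 4 distinct bracketings:
[S [NP [Det some] [N child]] [VP [AdvP [Adv deliberately]] [VP [AdvP [Adv deliberately]] [VP [V read] [NP [NP [Det the] [N river]] [PP [P about] [NP [Det a] [N window]]]]]]]]
[S [NP [Det some] [N child]] [VP [AdvP [Adv deliberately]] [VP [AdvP [Adv deliberately]] [VP [VP [V read] [NP [Det the] [N river]]] [PP [P about] [NP [Det a] [N window]]]]]]]
The difference turns on whether NP → NP PP is used at the relevant span, versus an alternative expansion of NP.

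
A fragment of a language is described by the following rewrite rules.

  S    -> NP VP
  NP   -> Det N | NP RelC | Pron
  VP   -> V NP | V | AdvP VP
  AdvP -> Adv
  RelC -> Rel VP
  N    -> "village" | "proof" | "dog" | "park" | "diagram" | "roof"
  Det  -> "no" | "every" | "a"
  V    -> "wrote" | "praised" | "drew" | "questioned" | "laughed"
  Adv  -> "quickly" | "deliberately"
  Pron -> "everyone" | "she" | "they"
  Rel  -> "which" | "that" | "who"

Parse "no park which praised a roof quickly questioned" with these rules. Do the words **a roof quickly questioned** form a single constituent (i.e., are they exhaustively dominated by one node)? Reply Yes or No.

[S [NP [NP [Det no] [N park]] [RelC [Rel which] [VP [V praised] [NP [Det a] [N roof]]]]] [VP [AdvP [Adv quickly]] [VP [V questioned]]]]
The smallest constituent containing 'a roof quickly questioned' is the S spanning 'no park which praised a roof quickly questioned'; no single node in the tree dominates exactly the given words.

No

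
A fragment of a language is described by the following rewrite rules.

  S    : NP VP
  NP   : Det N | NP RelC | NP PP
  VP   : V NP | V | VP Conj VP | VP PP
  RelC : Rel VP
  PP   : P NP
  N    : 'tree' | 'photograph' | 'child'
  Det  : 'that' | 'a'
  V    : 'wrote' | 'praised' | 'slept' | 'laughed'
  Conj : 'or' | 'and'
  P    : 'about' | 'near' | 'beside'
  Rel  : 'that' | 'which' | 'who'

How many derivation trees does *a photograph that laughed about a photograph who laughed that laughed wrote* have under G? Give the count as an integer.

Two of the 6 distinct bracketings:
[S [NP [NP [Det a] [N photograph]] [RelC [Rel that] [VP [VP [V laughed]] [PP [P about] [NP [NP [NP [Det a] [N photograph]] [RelC [Rel who] [VP [V laughed]]]] [RelC [Rel that] [VP [V laughed]]]]]]]] [VP [V wrote]]]
[S [NP [NP [NP [Det a] [N photograph]] [RelC [Rel that] [VP [VP [V laughed]] [PP [P about] [NP [NP [Det a] [N photograph]] [RelC [Rel who] [VP [V laughed]]]]]]]] [RelC [Rel that] [VP [V laughed]]]] [VP [V wrote]]]
The trees differ in how a recursive rule is bracketed over the same span.

6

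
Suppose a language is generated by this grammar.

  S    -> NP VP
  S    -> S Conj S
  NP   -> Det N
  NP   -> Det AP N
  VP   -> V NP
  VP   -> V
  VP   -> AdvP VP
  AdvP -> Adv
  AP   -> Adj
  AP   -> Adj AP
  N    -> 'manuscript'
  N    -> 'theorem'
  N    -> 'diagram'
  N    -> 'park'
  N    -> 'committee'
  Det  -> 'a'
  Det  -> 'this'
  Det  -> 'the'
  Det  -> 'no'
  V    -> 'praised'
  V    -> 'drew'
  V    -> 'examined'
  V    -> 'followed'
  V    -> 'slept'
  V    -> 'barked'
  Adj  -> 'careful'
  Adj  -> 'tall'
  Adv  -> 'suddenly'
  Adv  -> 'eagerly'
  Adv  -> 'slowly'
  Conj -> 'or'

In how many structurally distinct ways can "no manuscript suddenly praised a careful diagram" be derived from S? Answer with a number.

1

[S [NP [Det no] [N manuscript]] [VP [AdvP [Adv suddenly]] [VP [V praised] [NP [Det a] [AP [Adj careful]] [N diagram]]]]]
No rule offers an alternative attachment or grouping for any span, so this is the only derivation.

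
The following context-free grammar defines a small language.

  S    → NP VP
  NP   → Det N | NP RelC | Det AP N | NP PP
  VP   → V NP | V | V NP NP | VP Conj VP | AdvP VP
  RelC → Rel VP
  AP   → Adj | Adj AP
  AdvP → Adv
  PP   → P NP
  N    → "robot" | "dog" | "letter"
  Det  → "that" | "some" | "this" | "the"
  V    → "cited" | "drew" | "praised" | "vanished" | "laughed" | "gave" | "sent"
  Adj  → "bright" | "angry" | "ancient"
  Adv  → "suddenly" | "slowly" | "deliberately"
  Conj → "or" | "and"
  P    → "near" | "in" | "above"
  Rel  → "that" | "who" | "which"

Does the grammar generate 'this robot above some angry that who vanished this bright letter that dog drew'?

Ungrammatical

An Adj word can never sit immediately before a Det/Rel word in any string this grammar generates, so the substring 'angry that' rules out a derivation.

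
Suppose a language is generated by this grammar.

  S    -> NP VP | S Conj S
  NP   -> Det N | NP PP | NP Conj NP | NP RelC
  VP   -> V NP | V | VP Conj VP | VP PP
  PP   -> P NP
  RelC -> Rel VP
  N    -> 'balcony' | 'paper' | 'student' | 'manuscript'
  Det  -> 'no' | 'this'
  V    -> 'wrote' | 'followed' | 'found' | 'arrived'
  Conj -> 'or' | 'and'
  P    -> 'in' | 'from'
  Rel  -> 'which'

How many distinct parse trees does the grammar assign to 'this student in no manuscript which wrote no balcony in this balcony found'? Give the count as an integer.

Two of the 7 distinct bracketings:
[S [NP [NP [Det this] [N student]] [PP [P in] [NP [NP [NP [Det no] [N manuscript]] [RelC [Rel which] [VP [V wrote] [NP [Det no] [N balcony]]]]] [PP [P in] [NP [Det this] [N balcony]]]]]] [VP [V found]]]
[S [NP [NP [Det this] [N student]] [PP [P in] [NP [NP [Det no] [N manuscript]] [RelC [Rel which] [VP [V wrote] [NP [NP [Det no] [N balcony]] [PP [P in] [NP [Det this] [N balcony]]]]]]]]] [VP [V found]]]
The trees differ in how a recursive rule is bracketed over the same span.

7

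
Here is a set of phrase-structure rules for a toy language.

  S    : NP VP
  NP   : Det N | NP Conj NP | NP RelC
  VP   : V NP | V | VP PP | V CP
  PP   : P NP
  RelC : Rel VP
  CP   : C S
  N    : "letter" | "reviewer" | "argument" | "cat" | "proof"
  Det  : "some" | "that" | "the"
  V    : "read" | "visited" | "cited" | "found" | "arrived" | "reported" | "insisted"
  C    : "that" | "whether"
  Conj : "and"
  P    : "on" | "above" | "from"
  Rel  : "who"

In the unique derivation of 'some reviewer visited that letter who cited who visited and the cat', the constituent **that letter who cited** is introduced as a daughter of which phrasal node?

NP

S
  NP
    Det: some
    N: reviewer
  VP
    V: visited
    NP
      NP
        NP
          NP
            Det: that
            N: letter
          RelC
            Rel: who
            VP
              V: cited
        RelC
          Rel: who
          VP
            V: visited
      Conj: and
      NP
        Det: the
        N: cat
The span 'that letter who cited' is the NP node built by NP → NP RelC.
Its mother is the NP built by NP → NP RelC.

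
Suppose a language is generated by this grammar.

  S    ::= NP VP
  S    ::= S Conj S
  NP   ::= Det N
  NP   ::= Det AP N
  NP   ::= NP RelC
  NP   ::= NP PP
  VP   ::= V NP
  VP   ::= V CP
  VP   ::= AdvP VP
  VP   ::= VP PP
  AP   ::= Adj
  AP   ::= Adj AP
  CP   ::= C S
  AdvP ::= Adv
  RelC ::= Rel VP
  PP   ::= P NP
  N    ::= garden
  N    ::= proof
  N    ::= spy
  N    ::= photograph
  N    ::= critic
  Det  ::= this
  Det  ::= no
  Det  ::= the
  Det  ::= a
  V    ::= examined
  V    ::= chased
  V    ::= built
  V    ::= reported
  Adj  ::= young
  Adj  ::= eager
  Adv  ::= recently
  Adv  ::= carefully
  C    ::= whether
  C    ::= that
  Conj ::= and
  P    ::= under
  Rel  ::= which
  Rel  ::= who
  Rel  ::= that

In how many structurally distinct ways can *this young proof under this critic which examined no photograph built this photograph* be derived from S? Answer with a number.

2

The two bracketings:
[S [NP [NP [NP [Det this] [AP [Adj young]] [N proof]] [PP [P under] [NP [Det this] [N critic]]]] [RelC [Rel which] [VP [V examined] [NP [Det no] [N photograph]]]]] [VP [V built] [NP [Det this] [N photograph]]]]
[S [NP [NP [Det this] [AP [Adj young]] [N proof]] [PP [P under] [NP [NP [Det this] [N critic]] [RelC [Rel which] [VP [V examined] [NP [Det no] [N photograph]]]]]]] [VP [V built] [NP [Det this] [N photograph]]]]
The trees differ in how a recursive rule is bracketed over the same span.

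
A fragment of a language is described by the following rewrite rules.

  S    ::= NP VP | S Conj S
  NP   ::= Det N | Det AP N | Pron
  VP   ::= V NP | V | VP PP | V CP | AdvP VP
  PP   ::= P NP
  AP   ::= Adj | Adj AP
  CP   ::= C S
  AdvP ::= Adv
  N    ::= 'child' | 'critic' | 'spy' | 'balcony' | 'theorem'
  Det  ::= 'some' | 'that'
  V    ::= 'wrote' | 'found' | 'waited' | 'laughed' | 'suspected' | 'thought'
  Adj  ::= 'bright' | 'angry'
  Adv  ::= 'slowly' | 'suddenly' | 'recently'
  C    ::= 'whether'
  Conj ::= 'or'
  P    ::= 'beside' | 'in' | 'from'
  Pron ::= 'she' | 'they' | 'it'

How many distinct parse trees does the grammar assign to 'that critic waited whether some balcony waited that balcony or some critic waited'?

The two bracketings:
[S [NP [Det that] [N critic]] [VP [V waited] [CP [C whether] [S [S [NP [Det some] [N balcony]] [VP [V waited] [NP [Det that] [N balcony]]]] [Conj or] [S [NP [Det some] [N critic]] [VP [V waited]]]]]]]
[S [S [NP [Det that] [N critic]] [VP [V waited] [CP [C whether] [S [NP [Det some] [N balcony]] [VP [V waited] [NP [Det that] [N balcony]]]]]]] [Conj or] [S [NP [Det some] [N critic]] [VP [V waited]]]]
The trees differ in how a recursive rule is bracketed over the same span.

2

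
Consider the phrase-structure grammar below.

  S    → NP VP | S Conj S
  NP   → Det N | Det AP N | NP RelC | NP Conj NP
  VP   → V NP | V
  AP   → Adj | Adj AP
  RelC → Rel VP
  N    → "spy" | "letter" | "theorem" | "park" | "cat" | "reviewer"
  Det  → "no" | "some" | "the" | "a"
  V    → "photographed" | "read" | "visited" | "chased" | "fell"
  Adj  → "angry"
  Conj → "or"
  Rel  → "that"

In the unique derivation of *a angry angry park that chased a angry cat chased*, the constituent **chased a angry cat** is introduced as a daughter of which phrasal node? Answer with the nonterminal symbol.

[S [NP [NP [Det a] [AP [Adj angry] [AP [Adj angry]]] [N park]] [RelC [Rel that] [VP [V chased] [NP [Det a] [AP [Adj angry]] [N cat]]]]] [VP [V chased]]]
The span 'chased a angry cat' is the VP node built by VP → V NP.
Its mother is the RelC built by RelC → Rel VP.

RelC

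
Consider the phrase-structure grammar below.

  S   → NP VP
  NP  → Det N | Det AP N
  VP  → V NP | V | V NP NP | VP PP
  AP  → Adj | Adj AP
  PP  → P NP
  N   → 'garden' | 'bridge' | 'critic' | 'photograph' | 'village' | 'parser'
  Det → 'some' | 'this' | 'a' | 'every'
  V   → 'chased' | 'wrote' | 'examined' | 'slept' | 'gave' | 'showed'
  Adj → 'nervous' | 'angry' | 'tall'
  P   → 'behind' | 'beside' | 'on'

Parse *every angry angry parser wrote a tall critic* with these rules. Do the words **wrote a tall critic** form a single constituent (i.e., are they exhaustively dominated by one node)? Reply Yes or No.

Yes

[S [NP [Det every] [AP [Adj angry] [AP [Adj angry]]] [N parser]] [VP [V wrote] [NP [Det a] [AP [Adj tall]] [N critic]]]]
The words 'wrote a tall critic' are exhaustively dominated by a single VP node (built by VP → V NP), so they form a constituent.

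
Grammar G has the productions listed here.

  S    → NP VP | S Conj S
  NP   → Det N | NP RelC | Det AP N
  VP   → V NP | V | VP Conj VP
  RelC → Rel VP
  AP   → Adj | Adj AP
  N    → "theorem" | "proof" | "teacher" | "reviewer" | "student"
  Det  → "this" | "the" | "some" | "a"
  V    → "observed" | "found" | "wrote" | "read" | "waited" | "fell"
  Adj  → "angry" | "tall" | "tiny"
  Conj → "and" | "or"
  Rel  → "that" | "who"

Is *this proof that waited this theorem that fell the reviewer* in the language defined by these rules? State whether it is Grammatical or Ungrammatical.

Ungrammatical

For S → NP VP, every NP-prefix leaves a non-VP remainder: after 'this proof' the remainder is not a VP; after 'this proof that waited' the remainder is not a VP; after 'this proof that waited this theorem' the remainder is not a VP (and 1 more). The alternative S rule S → S Conj S likewise has no satisfying split.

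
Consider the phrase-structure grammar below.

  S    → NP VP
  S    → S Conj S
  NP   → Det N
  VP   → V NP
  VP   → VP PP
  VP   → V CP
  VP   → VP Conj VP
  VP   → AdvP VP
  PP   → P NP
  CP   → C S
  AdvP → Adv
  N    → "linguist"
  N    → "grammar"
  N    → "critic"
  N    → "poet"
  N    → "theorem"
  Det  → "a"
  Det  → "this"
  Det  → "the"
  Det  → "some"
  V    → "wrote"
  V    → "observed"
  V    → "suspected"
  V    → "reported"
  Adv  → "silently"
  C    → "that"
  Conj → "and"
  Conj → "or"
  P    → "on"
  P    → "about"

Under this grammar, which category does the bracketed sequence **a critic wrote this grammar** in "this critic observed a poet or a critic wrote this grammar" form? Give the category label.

S

S
  S
    NP
      Det: this
      N: critic
    VP
      V: observed
      NP
        Det: a
        N: poet
  Conj: or
  S
    NP
      Det: a
      N: critic
    VP
      V: wrote
      NP
        Det: this
        N: grammar
The span 'a critic wrote this grammar' is the S node built by S → NP VP.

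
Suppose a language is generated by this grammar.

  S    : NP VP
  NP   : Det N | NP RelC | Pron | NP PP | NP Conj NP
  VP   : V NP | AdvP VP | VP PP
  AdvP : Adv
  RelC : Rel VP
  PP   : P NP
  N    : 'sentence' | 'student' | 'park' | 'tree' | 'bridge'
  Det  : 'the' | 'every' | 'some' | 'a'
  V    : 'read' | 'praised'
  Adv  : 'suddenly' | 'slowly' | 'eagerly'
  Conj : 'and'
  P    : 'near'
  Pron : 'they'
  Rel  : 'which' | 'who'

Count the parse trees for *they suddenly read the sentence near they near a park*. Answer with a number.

9

Two of the 9 distinct bracketings:
[S [NP [Pron they]] [VP [AdvP [Adv suddenly]] [VP [V read] [NP [NP [Det the] [N sentence]] [PP [P near] [NP [NP [Pron they]] [PP [P near] [NP [Det a] [N park]]]]]]]]]
[S [NP [Pron they]] [VP [AdvP [Adv suddenly]] [VP [V read] [NP [NP [NP [Det the] [N sentence]] [PP [P near] [NP [Pron they]]]] [PP [P near] [NP [Det a] [N park]]]]]]]
The trees differ in how a recursive rule is bracketed over the same span.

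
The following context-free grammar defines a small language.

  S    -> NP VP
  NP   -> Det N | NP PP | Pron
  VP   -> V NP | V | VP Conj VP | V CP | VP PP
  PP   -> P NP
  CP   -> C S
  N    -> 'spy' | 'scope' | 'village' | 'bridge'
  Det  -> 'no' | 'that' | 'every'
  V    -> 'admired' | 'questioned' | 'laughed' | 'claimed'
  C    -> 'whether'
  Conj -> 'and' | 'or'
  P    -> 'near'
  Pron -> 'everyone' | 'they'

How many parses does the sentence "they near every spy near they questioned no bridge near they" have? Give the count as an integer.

Two of the 4 distinct bracketings:
[S [NP [NP [Pron they]] [PP [P near] [NP [NP [Det every] [N spy]] [PP [P near] [NP [Pron they]]]]]] [VP [V questioned] [NP [NP [Det no] [N bridge]] [PP [P near] [NP [Pron they]]]]]]
[S [NP [NP [Pron they]] [PP [P near] [NP [NP [Det every] [N spy]] [PP [P near] [NP [Pron they]]]]]] [VP [VP [V questioned] [NP [Det no] [N bridge]]] [PP [P near] [NP [Pron they]]]]]
The difference turns on whether VP → VP PP is used at the relevant span, versus an alternative expansion of VP.

4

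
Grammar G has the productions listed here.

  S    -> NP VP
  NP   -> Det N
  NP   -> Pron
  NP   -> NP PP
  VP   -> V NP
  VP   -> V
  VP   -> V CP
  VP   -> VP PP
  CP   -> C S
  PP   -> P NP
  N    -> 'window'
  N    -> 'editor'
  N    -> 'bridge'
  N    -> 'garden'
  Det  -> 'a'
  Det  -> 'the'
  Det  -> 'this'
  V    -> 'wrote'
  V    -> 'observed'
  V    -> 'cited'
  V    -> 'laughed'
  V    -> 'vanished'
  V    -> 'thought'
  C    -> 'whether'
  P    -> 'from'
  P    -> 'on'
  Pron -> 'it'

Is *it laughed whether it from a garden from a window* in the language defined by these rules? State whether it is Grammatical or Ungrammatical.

For S → NP VP, the only prefix that parses as NP is 'it', but the remainder 'laughed whether it from a garden from a window' is not a VP under these rules.

Ungrammatical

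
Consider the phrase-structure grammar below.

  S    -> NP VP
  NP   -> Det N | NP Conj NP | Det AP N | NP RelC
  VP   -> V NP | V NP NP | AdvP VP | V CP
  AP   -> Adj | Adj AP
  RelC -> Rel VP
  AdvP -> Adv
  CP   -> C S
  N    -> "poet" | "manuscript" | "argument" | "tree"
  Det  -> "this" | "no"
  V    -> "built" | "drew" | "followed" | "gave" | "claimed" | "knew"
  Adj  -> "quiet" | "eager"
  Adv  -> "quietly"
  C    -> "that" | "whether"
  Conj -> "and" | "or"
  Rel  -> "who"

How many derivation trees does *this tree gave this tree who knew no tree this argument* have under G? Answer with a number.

The two bracketings:
[S [NP [Det this] [N tree]] [VP [V gave] [NP [NP [Det this] [N tree]] [RelC [Rel who] [VP [V knew] [NP [Det no] [N tree]] [NP [Det this] [N argument]]]]]]]
[S [NP [Det this] [N tree]] [VP [V gave] [NP [NP [Det this] [N tree]] [RelC [Rel who] [VP [V knew] [NP [Det no] [N tree]]]]] [NP [Det this] [N argument]]]]
The trees differ in how a recursive rule is bracketed over the same span.

2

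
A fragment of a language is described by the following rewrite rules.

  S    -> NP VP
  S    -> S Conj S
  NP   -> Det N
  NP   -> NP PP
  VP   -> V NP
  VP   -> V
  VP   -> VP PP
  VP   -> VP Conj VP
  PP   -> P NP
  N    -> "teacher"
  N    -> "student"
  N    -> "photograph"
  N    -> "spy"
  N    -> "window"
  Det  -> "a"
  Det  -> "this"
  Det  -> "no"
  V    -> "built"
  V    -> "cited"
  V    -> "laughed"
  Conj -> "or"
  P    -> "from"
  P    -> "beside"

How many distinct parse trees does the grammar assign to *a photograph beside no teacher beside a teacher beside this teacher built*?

5

Two of the 5 distinct bracketings:
[S [NP [NP [Det a] [N photograph]] [PP [P beside] [NP [NP [Det no] [N teacher]] [PP [P beside] [NP [NP [Det a] [N teacher]] [PP [P beside] [NP [Det this] [N teacher]]]]]]]] [VP [V built]]]
[S [NP [NP [Det a] [N photograph]] [PP [P beside] [NP [NP [NP [Det no] [N teacher]] [PP [P beside] [NP [Det a] [N teacher]]]] [PP [P beside] [NP [Det this] [N teacher]]]]]] [VP [V built]]]
The trees differ in how a recursive rule is bracketed over the same span.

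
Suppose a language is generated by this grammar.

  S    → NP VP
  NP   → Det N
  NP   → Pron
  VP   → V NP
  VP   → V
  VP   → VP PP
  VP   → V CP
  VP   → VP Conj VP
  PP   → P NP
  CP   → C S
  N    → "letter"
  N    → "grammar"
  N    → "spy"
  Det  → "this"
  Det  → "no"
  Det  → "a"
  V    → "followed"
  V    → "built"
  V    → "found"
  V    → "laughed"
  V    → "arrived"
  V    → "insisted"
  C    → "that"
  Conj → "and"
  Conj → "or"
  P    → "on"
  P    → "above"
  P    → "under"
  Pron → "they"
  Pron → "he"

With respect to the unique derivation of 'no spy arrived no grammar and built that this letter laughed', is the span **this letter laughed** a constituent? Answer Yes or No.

[S [NP [Det no] [N spy]] [VP [VP [V arrived] [NP [Det no] [N grammar]]] [Conj and] [VP [V built] [CP [C that] [S [NP [Det this] [N letter]] [VP [V laughed]]]]]]]
The words 'this letter laughed' are exhaustively dominated by a single S node (built by S → NP VP), so they form a constituent.

Yes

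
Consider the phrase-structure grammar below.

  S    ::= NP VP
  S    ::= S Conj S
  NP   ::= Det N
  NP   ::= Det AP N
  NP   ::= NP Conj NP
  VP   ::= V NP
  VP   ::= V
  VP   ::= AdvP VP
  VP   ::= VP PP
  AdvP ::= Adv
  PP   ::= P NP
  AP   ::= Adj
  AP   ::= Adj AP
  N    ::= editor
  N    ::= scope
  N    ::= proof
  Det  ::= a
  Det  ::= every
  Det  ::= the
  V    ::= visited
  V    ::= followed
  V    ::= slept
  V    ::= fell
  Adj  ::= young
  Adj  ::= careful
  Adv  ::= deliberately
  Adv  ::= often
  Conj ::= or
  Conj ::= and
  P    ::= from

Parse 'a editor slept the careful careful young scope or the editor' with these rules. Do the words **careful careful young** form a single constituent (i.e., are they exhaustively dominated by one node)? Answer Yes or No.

[S [NP [Det a] [N editor]] [VP [V slept] [NP [NP [Det the] [AP [Adj careful] [AP [Adj careful] [AP [Adj young]]]] [N scope]] [Conj or] [NP [Det the] [N editor]]]]]
The words 'careful careful young' are exhaustively dominated by a single AP node (built by AP → Adj AP), so they form a constituent.

Yes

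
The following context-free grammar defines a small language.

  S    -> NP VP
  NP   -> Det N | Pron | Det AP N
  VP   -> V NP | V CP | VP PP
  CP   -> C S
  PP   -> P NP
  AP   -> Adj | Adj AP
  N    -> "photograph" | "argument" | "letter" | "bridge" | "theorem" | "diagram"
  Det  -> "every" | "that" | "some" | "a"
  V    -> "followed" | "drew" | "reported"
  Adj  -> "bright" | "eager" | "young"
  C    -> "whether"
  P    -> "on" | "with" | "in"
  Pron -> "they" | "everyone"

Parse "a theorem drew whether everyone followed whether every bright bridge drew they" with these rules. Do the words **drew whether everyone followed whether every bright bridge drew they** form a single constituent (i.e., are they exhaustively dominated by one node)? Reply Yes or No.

[S [NP [Det a] [N theorem]] [VP [V drew] [CP [C whether] [S [NP [Pron everyone]] [VP [V followed] [CP [C whether] [S [NP [Det every] [AP [Adj bright]] [N bridge]] [VP [V drew] [NP [Pron they]]]]]]]]]]
The words 'drew whether everyone followed whether every bright bridge drew they' are exhaustively dominated by a single VP node (built by VP → V CP), so they form a constituent.

Yes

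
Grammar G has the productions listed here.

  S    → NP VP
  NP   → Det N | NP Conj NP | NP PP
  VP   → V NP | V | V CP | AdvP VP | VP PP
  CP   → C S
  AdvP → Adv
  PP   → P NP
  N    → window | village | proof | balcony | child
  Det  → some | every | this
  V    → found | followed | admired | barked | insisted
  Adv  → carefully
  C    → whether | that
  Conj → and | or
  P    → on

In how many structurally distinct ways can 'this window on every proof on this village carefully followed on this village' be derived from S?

4

Two of the 4 distinct bracketings:
[S [NP [NP [Det this] [N window]] [PP [P on] [NP [NP [Det every] [N proof]] [PP [P on] [NP [Det this] [N village]]]]]] [VP [AdvP [Adv carefully]] [VP [VP [V followed]] [PP [P on] [NP [Det this] [N village]]]]]]
[S [NP [NP [Det this] [N window]] [PP [P on] [NP [NP [Det every] [N proof]] [PP [P on] [NP [Det this] [N village]]]]]] [VP [VP [AdvP [Adv carefully]] [VP [V followed]]] [PP [P on] [NP [Det this] [N village]]]]]
The trees differ in how a recursive rule is bracketed over the same span.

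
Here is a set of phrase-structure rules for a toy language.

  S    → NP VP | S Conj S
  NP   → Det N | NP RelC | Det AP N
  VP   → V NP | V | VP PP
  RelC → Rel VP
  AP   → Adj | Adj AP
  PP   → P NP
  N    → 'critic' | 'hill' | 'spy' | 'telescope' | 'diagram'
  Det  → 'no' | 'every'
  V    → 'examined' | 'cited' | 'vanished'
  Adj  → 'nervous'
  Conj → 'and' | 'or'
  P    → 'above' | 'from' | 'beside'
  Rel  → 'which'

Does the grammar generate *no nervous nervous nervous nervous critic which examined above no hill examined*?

Grammatical

S
  NP
    NP
      Det: no
      AP
        Adj: nervous
        AP
          Adj: nervous
          AP
            Adj: nervous
            AP
              Adj: nervous
      N: critic
    RelC
      Rel: which
      VP
        VP
          V: examined
        PP
          P: above
          NP
            Det: no
            N: hill
  VP
    V: examined
Each bracket corresponds to one application of a listed rule, so the string is derivable from S.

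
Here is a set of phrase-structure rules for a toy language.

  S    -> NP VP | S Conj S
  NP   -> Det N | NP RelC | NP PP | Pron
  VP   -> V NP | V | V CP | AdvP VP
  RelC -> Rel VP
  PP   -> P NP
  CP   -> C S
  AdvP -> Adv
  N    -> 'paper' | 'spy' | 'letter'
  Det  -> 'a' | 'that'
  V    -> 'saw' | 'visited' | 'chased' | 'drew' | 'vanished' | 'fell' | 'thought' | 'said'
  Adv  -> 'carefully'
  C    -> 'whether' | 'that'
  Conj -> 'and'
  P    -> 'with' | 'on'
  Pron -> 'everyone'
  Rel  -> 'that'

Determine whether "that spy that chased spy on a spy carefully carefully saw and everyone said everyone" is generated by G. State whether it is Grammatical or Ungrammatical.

Ungrammatical

A V word can never sit immediately before an N word in any string this grammar generates, so the substring 'chased spy' rules out a derivation.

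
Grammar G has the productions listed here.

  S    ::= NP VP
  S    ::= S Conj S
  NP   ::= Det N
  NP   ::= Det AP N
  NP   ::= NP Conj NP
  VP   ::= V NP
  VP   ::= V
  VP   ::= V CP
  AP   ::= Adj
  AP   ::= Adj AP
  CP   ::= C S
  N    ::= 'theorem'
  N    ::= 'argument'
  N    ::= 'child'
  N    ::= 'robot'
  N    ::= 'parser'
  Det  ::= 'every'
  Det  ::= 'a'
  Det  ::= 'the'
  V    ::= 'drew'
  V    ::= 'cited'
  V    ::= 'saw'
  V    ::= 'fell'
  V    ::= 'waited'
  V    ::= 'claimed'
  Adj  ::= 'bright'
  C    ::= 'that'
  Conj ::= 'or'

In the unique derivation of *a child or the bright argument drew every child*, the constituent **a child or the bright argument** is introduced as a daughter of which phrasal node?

S
  NP
    NP
      Det: a
      N: child
    Conj: or
    NP
      Det: the
      AP
        Adj: bright
      N: argument
  VP
    V: drew
    NP
      Det: every
      N: child
The span 'a child or the bright argument' is the NP node built by NP → NP Conj NP.
Its mother is the S built by S → NP VP.

S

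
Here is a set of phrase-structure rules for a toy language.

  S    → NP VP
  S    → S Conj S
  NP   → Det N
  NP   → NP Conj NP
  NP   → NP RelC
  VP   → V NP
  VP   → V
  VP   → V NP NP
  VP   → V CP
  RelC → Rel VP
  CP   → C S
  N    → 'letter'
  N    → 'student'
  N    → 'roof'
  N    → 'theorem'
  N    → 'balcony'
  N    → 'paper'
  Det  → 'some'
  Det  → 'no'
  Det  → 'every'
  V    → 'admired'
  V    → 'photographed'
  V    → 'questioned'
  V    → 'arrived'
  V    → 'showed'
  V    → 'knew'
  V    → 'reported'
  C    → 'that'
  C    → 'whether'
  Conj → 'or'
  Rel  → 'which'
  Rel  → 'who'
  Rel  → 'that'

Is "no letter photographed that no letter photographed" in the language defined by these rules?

[S [NP [Det no] [N letter]] [VP [V photographed] [CP [C that] [S [NP [Det no] [N letter]] [VP [V photographed]]]]]]
Every word is introduced by a lexical rule and the phrasal rules combine the resulting categories into a single S.

Grammatical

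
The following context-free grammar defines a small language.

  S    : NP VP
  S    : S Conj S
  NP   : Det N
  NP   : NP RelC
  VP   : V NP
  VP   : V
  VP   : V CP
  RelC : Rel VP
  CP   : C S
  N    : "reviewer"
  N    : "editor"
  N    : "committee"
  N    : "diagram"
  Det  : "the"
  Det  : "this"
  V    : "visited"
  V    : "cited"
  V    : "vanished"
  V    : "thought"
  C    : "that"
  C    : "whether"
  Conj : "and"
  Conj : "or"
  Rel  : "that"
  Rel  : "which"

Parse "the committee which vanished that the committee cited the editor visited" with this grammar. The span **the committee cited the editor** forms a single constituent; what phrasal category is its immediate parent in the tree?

S
  NP
    NP
      Det: the
      N: committee
    RelC
      Rel: which
      VP
        V: vanished
        CP
          C: that
          S
            NP
              Det: the
              N: committee
            VP
              V: cited
              NP
                Det: the
                N: editor
  VP
    V: visited
The span 'the committee cited the editor' is the S node built by S → NP VP.
Its mother is the CP built by CP → C S.

CP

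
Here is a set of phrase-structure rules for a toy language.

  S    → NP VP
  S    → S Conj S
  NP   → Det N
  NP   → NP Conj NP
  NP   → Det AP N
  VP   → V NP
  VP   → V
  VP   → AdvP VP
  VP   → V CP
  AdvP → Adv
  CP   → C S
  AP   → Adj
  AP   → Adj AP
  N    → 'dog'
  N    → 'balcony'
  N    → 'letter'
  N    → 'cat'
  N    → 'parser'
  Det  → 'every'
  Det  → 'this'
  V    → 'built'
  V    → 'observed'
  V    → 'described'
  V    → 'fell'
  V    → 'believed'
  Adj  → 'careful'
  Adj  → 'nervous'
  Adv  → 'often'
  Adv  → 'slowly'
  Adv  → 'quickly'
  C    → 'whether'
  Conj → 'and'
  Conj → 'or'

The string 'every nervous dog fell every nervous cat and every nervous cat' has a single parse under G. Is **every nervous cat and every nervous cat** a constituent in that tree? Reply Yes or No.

Yes

[S [NP [Det every] [AP [Adj nervous]] [N dog]] [VP [V fell] [NP [NP [Det every] [AP [Adj nervous]] [N cat]] [Conj and] [NP [Det every] [AP [Adj nervous]] [N cat]]]]]
The words 'every nervous cat and every nervous cat' are exhaustively dominated by a single NP node (built by NP → NP Conj NP), so they form a constituent.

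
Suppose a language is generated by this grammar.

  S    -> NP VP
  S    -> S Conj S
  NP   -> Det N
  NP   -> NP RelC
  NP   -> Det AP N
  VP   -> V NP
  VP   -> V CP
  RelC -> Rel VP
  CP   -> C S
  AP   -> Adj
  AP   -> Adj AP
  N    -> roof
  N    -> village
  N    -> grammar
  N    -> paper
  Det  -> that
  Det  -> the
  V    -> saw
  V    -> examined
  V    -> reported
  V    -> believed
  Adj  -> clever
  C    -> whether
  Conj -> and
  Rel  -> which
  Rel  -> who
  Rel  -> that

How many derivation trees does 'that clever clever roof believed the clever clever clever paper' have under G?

[S [NP [Det that] [AP [Adj clever] [AP [Adj clever]]] [N roof]] [VP [V believed] [NP [Det the] [AP [Adj clever] [AP [Adj clever] [AP [Adj clever]]]] [N paper]]]]
No rule offers an alternative attachment or grouping for any span, so this is the only derivation.

1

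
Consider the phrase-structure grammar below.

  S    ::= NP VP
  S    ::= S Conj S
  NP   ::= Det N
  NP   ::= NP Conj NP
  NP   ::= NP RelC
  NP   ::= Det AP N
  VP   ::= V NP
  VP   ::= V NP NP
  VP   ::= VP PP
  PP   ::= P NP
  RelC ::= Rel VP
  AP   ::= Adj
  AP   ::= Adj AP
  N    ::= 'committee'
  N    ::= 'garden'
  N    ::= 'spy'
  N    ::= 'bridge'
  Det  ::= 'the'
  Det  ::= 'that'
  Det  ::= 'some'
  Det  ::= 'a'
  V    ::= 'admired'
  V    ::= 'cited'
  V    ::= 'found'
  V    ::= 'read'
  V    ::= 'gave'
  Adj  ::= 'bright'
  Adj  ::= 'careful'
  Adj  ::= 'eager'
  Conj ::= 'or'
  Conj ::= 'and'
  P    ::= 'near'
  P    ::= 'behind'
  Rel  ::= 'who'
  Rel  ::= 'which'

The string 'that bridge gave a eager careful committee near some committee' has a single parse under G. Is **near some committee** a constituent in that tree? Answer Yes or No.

Yes

[S [NP [Det that] [N bridge]] [VP [VP [V gave] [NP [Det a] [AP [Adj eager] [AP [Adj careful]]] [N committee]]] [PP [P near] [NP [Det some] [N committee]]]]]
The words 'near some committee' are exhaustively dominated by a single PP node (built by PP → P NP), so they form a constituent.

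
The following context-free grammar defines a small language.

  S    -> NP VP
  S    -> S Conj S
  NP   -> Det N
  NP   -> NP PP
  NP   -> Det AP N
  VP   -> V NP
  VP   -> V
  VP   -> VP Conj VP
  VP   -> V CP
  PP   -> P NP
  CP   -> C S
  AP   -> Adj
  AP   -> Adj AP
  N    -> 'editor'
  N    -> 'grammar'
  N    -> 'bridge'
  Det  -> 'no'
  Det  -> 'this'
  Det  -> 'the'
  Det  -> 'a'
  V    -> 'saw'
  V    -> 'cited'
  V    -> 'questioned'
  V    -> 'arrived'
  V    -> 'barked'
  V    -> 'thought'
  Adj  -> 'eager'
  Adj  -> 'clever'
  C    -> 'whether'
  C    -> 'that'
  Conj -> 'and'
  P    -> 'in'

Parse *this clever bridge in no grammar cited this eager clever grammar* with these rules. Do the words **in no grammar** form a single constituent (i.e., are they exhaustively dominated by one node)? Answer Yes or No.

[S [NP [NP [Det this] [AP [Adj clever]] [N bridge]] [PP [P in] [NP [Det no] [N grammar]]]] [VP [V cited] [NP [Det this] [AP [Adj eager] [AP [Adj clever]]] [N grammar]]]]
The words 'in no grammar' are exhaustively dominated by a single PP node (built by PP → P NP), so they form a constituent.

Yes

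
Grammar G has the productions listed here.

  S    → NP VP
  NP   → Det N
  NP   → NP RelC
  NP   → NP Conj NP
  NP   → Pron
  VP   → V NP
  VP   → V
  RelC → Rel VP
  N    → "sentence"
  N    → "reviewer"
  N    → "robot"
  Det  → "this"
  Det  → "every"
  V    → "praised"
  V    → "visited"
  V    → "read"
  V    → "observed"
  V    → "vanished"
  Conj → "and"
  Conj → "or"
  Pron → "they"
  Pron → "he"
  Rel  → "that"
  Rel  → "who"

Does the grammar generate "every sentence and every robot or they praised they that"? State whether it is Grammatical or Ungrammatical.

For S → NP VP, every NP-prefix leaves a non-VP remainder: after 'every sentence' the remainder is not a VP; after 'every sentence and every robot' the remainder is not a VP; after 'every sentence and every robot or they' the remainder is not a VP.

Ungrammatical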